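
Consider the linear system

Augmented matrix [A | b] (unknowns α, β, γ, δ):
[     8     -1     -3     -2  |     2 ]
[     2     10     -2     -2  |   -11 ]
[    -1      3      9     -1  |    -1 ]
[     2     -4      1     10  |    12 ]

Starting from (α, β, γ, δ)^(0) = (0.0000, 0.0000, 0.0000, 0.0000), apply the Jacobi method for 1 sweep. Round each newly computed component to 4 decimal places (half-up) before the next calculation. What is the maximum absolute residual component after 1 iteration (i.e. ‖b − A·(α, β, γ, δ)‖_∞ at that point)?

4.7889

Iteration 1:
  α = (2 - (-1)·0.0000 - (-3)·0.0000 - (-2)·0.0000) / (8) = 0.2500
  β = (-11 - (2)·0.0000 - (-2)·0.0000 - (-2)·0.0000) / (10) = -1.1000
  γ = (-1 - (-1)·0.0000 - (3)·0.0000 - (-1)·0.0000) / (9) = -0.1111
  δ = (12 - (2)·0.0000 - (-4)·0.0000 - (1)·0.0000) / (10) = 1.2000
Residual b − A·x = (0.9667, 1.6778, 4.7499, -4.7889); ∞-norm = 4.7889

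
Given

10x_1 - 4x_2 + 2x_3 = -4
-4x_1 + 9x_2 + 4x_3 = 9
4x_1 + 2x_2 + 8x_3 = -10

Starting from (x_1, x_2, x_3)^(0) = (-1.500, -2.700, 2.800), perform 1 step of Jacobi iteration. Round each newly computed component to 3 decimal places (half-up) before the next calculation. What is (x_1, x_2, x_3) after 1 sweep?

(-2.040, -0.911, 0.175)

Iteration 1:
  x_1 = (-4 - (-4)·-2.700 - (2)·2.800) / (10) = -2.040
  x_2 = (9 - (-4)·-1.500 - (4)·2.800) / (9) = -0.911
  x_3 = (-10 - (4)·-1.500 - (2)·-2.700) / (8) = 0.175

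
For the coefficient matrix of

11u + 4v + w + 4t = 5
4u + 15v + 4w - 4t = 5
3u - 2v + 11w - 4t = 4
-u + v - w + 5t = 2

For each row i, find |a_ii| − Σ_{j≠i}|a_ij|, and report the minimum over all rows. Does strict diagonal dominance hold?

2

row 1: |11| − (4+1+4) = 2
row 2: |15| − (4+4+4) = 3
row 3: |11| − (3+2+4) = 2
row 4: |5| − (1+1+1) = 2
minimum over rows = 2 → strictly diagonally dominant (convergence guaranteed)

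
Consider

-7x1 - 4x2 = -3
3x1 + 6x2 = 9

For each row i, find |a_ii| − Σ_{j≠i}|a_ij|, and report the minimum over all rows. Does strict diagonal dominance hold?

row 1: |-7| − (4) = 3
row 2: |6| − (3) = 3
minimum over rows = 3 → strictly diagonally dominant (convergence guaranteed)

3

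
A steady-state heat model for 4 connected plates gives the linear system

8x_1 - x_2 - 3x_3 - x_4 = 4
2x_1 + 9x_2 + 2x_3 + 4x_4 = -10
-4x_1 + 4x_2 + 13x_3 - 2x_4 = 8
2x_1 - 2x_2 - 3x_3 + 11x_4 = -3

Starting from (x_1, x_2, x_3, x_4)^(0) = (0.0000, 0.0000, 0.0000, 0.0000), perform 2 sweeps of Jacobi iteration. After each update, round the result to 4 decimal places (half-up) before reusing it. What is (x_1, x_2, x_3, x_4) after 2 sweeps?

Iteration 1:
  x_1 = (4 - (-1)·0.0000 - (-3)·0.0000 - (-1)·0.0000) / (8) = 0.5000
  x_2 = (-10 - (2)·0.0000 - (2)·0.0000 - (4)·0.0000) / (9) = -1.1111
  x_3 = (8 - (-4)·0.0000 - (4)·0.0000 - (-2)·0.0000) / (13) = 0.6154
  x_4 = (-3 - (2)·0.0000 - (-2)·0.0000 - (-3)·0.0000) / (11) = -0.2727
Iteration 2:
  x_1 = (4 - (-1)·-1.1111 - (-3)·0.6154 - (-1)·-0.2727) / (8) = 0.5578
  x_2 = (-10 - (2)·0.5000 - (2)·0.6154 - (4)·-0.2727) / (9) = -1.2378
  x_3 = (8 - (-4)·0.5000 - (4)·-1.1111 - (-2)·-0.2727) / (13) = 1.0692
  x_4 = (-3 - (2)·0.5000 - (-2)·-1.1111 - (-3)·0.6154) / (11) = -0.3978

(0.5578, -1.2378, 1.0692, -0.3978)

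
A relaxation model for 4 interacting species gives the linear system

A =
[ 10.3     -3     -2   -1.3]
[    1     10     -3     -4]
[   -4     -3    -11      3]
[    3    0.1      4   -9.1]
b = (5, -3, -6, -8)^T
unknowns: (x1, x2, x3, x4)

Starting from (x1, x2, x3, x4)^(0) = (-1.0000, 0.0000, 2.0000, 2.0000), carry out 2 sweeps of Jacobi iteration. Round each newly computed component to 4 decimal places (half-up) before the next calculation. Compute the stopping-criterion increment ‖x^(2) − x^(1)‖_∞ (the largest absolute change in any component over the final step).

Iteration 1:
  x1 = (5 - (-3)·0.0000 - (-2)·2.0000 - (-1.3)·2.0000) / (10.3) = 1.1262
  x2 = (-3 - (1)·-1.0000 - (-3)·2.0000 - (-4)·2.0000) / (10) = 1.2000
  x3 = (-6 - (-4)·-1.0000 - (-3)·0.0000 - (3)·2.0000) / (-11) = 1.4545
  x4 = (-8 - (3)·-1.0000 - (0.1)·0.0000 - (4)·2.0000) / (-9.1) = 1.4286
Iteration 2:
  x1 = (5 - (-3)·1.2000 - (-2)·1.4545 - (-1.3)·1.4286) / (10.3) = 1.2977
  x2 = (-3 - (1)·1.1262 - (-3)·1.4545 - (-4)·1.4286) / (10) = 0.5952
  x3 = (-6 - (-4)·1.1262 - (-3)·1.2000 - (3)·1.4286) / (-11) = 0.1983
  x4 = (-8 - (3)·1.1262 - (0.1)·1.2000 - (4)·1.4545) / (-9.1) = 1.9029
Change: (0.1715, -0.6048, -1.2562, 0.4743) → max |·| = 1.2562

1.2562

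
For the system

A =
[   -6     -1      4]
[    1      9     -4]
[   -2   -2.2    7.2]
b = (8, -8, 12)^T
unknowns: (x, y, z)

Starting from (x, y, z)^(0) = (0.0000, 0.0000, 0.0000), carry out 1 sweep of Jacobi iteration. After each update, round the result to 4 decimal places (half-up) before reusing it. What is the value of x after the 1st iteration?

-1.3333

Iteration 1:
  x = (8 - (-1)·0.0000 - (4)·0.0000) / (-6) = -1.3333
  y = (-8 - (1)·0.0000 - (-4)·0.0000) / (9) = -0.8889
  z = (12 - (-2)·0.0000 - (-2.2)·0.0000) / (7.2) = 1.6667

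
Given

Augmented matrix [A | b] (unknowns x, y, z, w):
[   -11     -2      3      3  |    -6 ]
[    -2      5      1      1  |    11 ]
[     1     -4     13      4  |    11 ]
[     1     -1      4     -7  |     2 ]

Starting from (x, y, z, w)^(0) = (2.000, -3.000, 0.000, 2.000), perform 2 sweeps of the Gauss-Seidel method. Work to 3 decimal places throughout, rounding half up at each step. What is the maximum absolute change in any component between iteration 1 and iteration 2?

Iteration 1:
  x = (-6 - (-2)·-3.000 - (3)·0.000 - (3)·2.000) / (-11) = 1.636
  y = (11 - (-2)·1.636 - (1)·0.000 - (1)·2.000) / (5) = 2.454
  z = (11 - (1)·1.636 - (-4)·2.454 - (4)·2.000) / (13) = 0.860
  w = (2 - (1)·1.636 - (-1)·2.454 - (4)·0.860) / (-7) = 0.089
Iteration 2:
  x = (-6 - (-2)·2.454 - (3)·0.860 - (3)·0.089) / (-11) = 0.358
  y = (11 - (-2)·0.358 - (1)·0.860 - (1)·0.089) / (5) = 2.153
  z = (11 - (1)·0.358 - (-4)·2.153 - (4)·0.089) / (13) = 1.454
  w = (2 - (1)·0.358 - (-1)·2.153 - (4)·1.454) / (-7) = 0.289
Change: (-1.278, -0.301, 0.594, 0.200) → max |·| = 1.278

1.278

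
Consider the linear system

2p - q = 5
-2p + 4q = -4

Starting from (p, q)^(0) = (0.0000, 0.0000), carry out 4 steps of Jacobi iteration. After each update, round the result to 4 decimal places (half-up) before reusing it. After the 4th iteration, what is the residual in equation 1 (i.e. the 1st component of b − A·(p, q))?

Iteration 1:
  p = (5 - (-1)·0.0000) / (2) = 2.5000
  q = (-4 - (-2)·0.0000) / (4) = -1.0000
Iteration 2:
  p = (5 - (-1)·-1.0000) / (2) = 2.0000
  q = (-4 - (-2)·2.5000) / (4) = 0.2500
Iteration 3:
  p = (5 - (-1)·0.2500) / (2) = 2.6250
  q = (-4 - (-2)·2.0000) / (4) = 0.0000
Iteration 4:
  p = (5 - (-1)·0.0000) / (2) = 2.5000
  q = (-4 - (-2)·2.6250) / (4) = 0.3125
Residual b − A·x = (0.3125, -0.2500)

0.3125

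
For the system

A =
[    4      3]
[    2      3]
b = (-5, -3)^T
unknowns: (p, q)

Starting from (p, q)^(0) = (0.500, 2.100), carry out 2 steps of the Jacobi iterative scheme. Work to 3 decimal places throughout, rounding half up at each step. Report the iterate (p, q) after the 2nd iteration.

Iteration 1:
  p = (-5 - (3)·2.100) / (4) = -2.825
  q = (-3 - (2)·0.500) / (3) = -1.333
Iteration 2:
  p = (-5 - (3)·-1.333) / (4) = -0.250
  q = (-3 - (2)·-2.825) / (3) = 0.883

(-0.250, 0.883)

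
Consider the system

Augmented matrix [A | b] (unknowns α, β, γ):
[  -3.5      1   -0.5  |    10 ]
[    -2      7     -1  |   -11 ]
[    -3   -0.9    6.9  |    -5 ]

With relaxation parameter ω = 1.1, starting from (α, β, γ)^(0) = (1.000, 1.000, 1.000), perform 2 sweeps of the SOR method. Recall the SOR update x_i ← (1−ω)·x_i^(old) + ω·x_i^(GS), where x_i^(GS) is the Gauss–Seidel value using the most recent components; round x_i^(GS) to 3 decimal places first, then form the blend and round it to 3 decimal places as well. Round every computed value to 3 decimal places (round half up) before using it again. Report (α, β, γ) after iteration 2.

Iteration 1:
  α: GS value = (10 - (1)·1.000 - (-0.5)·1.000) / (-3.5) = -2.714;  α ← (1−ω)·1.000 + ω·-2.714 = -3.085
  β: GS value = (-11 - (-2)·-3.085 - (-1)·1.000) / (7) = -2.310;  β ← (1−ω)·1.000 + ω·-2.310 = -2.641
  γ: GS value = (-5 - (-3)·-3.085 - (-0.9)·-2.641) / (6.9) = -2.410;  γ ← (1−ω)·1.000 + ω·-2.410 = -2.751
Iteration 2:
  α: GS value = (10 - (1)·-2.641 - (-0.5)·-2.751) / (-3.5) = -3.219;  α ← (1−ω)·-3.085 + ω·-3.219 = -3.232
  β: GS value = (-11 - (-2)·-3.232 - (-1)·-2.751) / (7) = -2.888;  β ← (1−ω)·-2.641 + ω·-2.888 = -2.913
  γ: GS value = (-5 - (-3)·-3.232 - (-0.9)·-2.913) / (6.9) = -2.510;  γ ← (1−ω)·-2.751 + ω·-2.510 = -2.486

(-3.232, -2.913, -2.486)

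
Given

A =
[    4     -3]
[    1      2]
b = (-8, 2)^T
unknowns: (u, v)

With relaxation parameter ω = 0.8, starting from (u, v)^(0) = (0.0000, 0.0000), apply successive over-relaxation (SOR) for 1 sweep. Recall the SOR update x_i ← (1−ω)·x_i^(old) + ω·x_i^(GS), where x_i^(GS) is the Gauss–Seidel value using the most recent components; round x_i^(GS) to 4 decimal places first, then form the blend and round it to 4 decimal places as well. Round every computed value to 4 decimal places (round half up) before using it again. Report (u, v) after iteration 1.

(-1.6000, 1.4400)

Iteration 1:
  u: GS value = (-8 - (-3)·0.0000) / (4) = -2.0000;  u ← (1−ω)·0.0000 + ω·-2.0000 = -1.6000
  v: GS value = (2 - (1)·-1.6000) / (2) = 1.8000;  v ← (1−ω)·0.0000 + ω·1.8000 = 1.4400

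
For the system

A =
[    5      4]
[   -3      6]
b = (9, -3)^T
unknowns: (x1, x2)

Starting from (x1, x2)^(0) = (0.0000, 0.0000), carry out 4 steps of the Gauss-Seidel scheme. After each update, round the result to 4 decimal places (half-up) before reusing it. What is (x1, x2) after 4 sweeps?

Iteration 1:
  x1 = (9 - (4)·0.0000) / (5) = 1.8000
  x2 = (-3 - (-3)·1.8000) / (6) = 0.4000
Iteration 2:
  x1 = (9 - (4)·0.4000) / (5) = 1.4800
  x2 = (-3 - (-3)·1.4800) / (6) = 0.2400
Iteration 3:
  x1 = (9 - (4)·0.2400) / (5) = 1.6080
  x2 = (-3 - (-3)·1.6080) / (6) = 0.3040
Iteration 4:
  x1 = (9 - (4)·0.3040) / (5) = 1.5568
  x2 = (-3 - (-3)·1.5568) / (6) = 0.2784

(1.5568, 0.2784)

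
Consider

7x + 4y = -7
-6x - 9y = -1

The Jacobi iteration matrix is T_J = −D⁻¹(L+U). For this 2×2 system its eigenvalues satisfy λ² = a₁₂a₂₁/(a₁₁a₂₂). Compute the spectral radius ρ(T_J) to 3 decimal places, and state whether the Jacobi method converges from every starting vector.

a₁₂a₂₁/(a₁₁a₂₂) = (4)·(-6) / ((7)·(-9)) = 0.380952
ρ = √|0.380952| = √0.380952 = 0.617
ρ < 1, so Jacobi converges

0.617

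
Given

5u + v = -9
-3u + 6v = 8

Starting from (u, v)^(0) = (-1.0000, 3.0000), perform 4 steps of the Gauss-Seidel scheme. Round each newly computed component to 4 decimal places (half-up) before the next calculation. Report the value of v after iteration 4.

0.3942

Iteration 1:
  u = (-9 - (1)·3.0000) / (5) = -2.4000
  v = (8 - (-3)·-2.4000) / (6) = 0.1333
Iteration 2:
  u = (-9 - (1)·0.1333) / (5) = -1.8267
  v = (8 - (-3)·-1.8267) / (6) = 0.4200
Iteration 3:
  u = (-9 - (1)·0.4200) / (5) = -1.8840
  v = (8 - (-3)·-1.8840) / (6) = 0.3913
Iteration 4:
  u = (-9 - (1)·0.3913) / (5) = -1.8783
  v = (8 - (-3)·-1.8783) / (6) = 0.3942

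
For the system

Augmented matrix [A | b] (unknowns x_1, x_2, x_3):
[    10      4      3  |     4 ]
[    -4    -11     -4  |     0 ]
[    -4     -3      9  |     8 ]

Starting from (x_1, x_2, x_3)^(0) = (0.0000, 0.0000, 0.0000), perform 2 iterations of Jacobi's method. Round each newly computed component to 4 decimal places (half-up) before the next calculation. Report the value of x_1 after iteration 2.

0.1333

Iteration 1:
  x_1 = (4 - (4)·0.0000 - (3)·0.0000) / (10) = 0.4000
  x_2 = (0 - (-4)·0.0000 - (-4)·0.0000) / (-11) = 0.0000
  x_3 = (8 - (-4)·0.0000 - (-3)·0.0000) / (9) = 0.8889
Iteration 2:
  x_1 = (4 - (4)·0.0000 - (3)·0.8889) / (10) = 0.1333
  x_2 = (0 - (-4)·0.4000 - (-4)·0.8889) / (-11) = -0.4687
  x_3 = (8 - (-4)·0.4000 - (-3)·0.0000) / (9) = 1.0667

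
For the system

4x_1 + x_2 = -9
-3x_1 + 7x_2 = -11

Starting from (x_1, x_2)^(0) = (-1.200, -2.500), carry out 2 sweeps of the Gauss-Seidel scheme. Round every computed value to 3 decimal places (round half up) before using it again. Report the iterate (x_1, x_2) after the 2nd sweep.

Iteration 1:
  x_1 = (-9 - (1)·-2.500) / (4) = -1.625
  x_2 = (-11 - (-3)·-1.625) / (7) = -2.268
Iteration 2:
  x_1 = (-9 - (1)·-2.268) / (4) = -1.683
  x_2 = (-11 - (-3)·-1.683) / (7) = -2.293

(-1.683, -2.293)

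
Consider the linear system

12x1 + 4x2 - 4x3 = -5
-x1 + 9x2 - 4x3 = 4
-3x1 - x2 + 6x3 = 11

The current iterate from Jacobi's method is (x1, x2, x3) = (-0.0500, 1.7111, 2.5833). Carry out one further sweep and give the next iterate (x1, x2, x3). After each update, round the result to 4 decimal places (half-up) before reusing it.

One sweep:
  x1 = (-5 - (4)·1.7111 - (-4)·2.5833) / (12) = -0.1259
  x2 = (4 - (-1)·-0.0500 - (-4)·2.5833) / (9) = 1.5870
  x3 = (11 - (-3)·-0.0500 - (-1)·1.7111) / (6) = 2.0935

(-0.1259, 1.5870, 2.0935)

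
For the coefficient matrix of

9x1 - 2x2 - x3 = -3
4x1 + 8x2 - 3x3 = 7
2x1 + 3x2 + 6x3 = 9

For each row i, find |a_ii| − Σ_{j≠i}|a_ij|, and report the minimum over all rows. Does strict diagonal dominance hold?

row 1: |9| − (2+1) = 6
row 2: |8| − (4+3) = 1
row 3: |6| − (2+3) = 1
minimum over rows = 1 → strictly diagonally dominant (convergence guaranteed)

1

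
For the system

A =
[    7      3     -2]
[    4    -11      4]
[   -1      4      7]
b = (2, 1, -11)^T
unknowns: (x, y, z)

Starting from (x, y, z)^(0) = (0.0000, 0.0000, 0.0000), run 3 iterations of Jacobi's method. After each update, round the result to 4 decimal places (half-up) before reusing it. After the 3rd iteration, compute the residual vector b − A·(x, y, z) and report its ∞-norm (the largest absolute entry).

Iteration 1:
  x = (2 - (3)·0.0000 - (-2)·0.0000) / (7) = 0.2857
  y = (1 - (4)·0.0000 - (4)·0.0000) / (-11) = -0.0909
  z = (-11 - (-1)·0.0000 - (4)·0.0000) / (7) = -1.5714
Iteration 2:
  x = (2 - (3)·-0.0909 - (-2)·-1.5714) / (7) = -0.1243
  y = (1 - (4)·0.2857 - (4)·-1.5714) / (-11) = -0.5584
  z = (-11 - (-1)·0.2857 - (4)·-0.0909) / (7) = -1.4787
Iteration 3:
  x = (2 - (3)·-0.5584 - (-2)·-1.4787) / (7) = 0.1025
  y = (1 - (4)·-0.1243 - (4)·-1.4787) / (-11) = -0.6738
  z = (-11 - (-1)·-0.1243 - (4)·-0.5584) / (7) = -1.2701
Residual b − A·x = (0.7637, -1.7414, 0.6884); ∞-norm = 1.7414

1.7414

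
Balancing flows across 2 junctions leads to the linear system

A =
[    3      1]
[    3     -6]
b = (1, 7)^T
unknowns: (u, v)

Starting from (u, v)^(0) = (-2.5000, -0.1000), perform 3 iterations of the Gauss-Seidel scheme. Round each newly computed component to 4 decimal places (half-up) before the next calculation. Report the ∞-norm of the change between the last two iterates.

Iteration 1:
  u = (1 - (1)·-0.1000) / (3) = 0.3667
  v = (7 - (3)·0.3667) / (-6) = -0.9833
Iteration 2:
  u = (1 - (1)·-0.9833) / (3) = 0.6611
  v = (7 - (3)·0.6611) / (-6) = -0.8361
Iteration 3:
  u = (1 - (1)·-0.8361) / (3) = 0.6120
  v = (7 - (3)·0.6120) / (-6) = -0.8607
Change: (-0.0491, -0.0246) → max |·| = 0.0491

0.0491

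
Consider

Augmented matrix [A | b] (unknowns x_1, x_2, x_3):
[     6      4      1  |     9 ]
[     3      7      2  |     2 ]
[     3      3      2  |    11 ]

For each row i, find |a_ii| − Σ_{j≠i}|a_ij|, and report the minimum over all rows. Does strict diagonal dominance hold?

row 1: |6| − (4+1) = 1
row 2: |7| − (3+2) = 2
row 3: |2| − (3+3) = -4
minimum over rows = -4 → not strictly diagonally dominant

-4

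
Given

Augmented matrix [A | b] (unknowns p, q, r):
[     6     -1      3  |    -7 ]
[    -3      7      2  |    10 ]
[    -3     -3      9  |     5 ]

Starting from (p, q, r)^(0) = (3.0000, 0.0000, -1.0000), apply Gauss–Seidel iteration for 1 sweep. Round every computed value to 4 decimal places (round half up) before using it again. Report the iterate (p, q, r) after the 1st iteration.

(-0.6667, 1.4286, 0.8095)

Iteration 1:
  p = (-7 - (-1)·0.0000 - (3)·-1.0000) / (6) = -0.6667
  q = (10 - (-3)·-0.6667 - (2)·-1.0000) / (7) = 1.4286
  r = (5 - (-3)·-0.6667 - (-3)·1.4286) / (9) = 0.8095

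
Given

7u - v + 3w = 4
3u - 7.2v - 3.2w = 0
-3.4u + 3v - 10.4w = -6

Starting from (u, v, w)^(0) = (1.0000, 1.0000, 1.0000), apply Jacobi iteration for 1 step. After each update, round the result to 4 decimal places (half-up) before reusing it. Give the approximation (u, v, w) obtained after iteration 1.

(0.2857, -0.0278, 0.5385)

Iteration 1:
  u = (4 - (-1)·1.0000 - (3)·1.0000) / (7) = 0.2857
  v = (0 - (3)·1.0000 - (-3.2)·1.0000) / (-7.2) = -0.0278
  w = (-6 - (-3.4)·1.0000 - (3)·1.0000) / (-10.4) = 0.5385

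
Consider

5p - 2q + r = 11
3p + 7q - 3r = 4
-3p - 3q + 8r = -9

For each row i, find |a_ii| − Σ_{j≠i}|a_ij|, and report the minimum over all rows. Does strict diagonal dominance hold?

row 1: |5| − (2+1) = 2
row 2: |7| − (3+3) = 1
row 3: |8| − (3+3) = 2
minimum over rows = 1 → strictly diagonally dominant (convergence guaranteed)

1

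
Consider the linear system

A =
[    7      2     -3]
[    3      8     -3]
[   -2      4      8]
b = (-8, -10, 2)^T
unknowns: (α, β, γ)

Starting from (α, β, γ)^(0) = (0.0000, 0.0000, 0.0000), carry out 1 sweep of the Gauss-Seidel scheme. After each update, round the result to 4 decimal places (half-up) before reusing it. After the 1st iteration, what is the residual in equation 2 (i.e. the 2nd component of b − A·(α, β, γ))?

1.1249

Iteration 1:
  α = (-8 - (2)·0.0000 - (-3)·0.0000) / (7) = -1.1429
  β = (-10 - (3)·-1.1429 - (-3)·0.0000) / (8) = -0.8214
  γ = (2 - (-2)·-1.1429 - (4)·-0.8214) / (8) = 0.3750
Residual b − A·x = (2.7681, 1.1249, -0.0002)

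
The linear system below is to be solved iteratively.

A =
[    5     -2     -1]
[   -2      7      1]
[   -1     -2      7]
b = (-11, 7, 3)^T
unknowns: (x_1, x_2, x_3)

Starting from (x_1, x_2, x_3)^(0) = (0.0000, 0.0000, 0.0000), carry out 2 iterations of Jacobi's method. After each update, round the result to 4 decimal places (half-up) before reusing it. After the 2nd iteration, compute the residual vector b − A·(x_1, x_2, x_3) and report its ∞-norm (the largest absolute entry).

Iteration 1:
  x_1 = (-11 - (-2)·0.0000 - (-1)·0.0000) / (5) = -2.2000
  x_2 = (7 - (-2)·0.0000 - (1)·0.0000) / (7) = 1.0000
  x_3 = (3 - (-1)·0.0000 - (-2)·0.0000) / (7) = 0.4286
Iteration 2:
  x_1 = (-11 - (-2)·1.0000 - (-1)·0.4286) / (5) = -1.7143
  x_2 = (7 - (-2)·-2.2000 - (1)·0.4286) / (7) = 0.3102
  x_3 = (3 - (-1)·-2.2000 - (-2)·1.0000) / (7) = 0.4000
Residual b − A·x = (-1.4081, 1.0000, -0.8939); ∞-norm = 1.4081

1.4081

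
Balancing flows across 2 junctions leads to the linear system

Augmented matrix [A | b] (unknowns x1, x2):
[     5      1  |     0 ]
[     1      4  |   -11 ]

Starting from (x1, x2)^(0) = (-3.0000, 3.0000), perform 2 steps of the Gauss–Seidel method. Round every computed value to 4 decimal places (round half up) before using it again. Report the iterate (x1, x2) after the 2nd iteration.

Iteration 1:
  x1 = (0 - (1)·3.0000) / (5) = -0.6000
  x2 = (-11 - (1)·-0.6000) / (4) = -2.6000
Iteration 2:
  x1 = (0 - (1)·-2.6000) / (5) = 0.5200
  x2 = (-11 - (1)·0.5200) / (4) = -2.8800

(0.5200, -2.8800)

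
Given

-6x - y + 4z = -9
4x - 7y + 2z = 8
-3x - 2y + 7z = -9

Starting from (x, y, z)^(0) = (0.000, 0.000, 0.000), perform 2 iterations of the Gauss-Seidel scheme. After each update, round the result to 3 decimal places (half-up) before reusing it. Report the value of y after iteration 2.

Iteration 1:
  x = (-9 - (-1)·0.000 - (4)·0.000) / (-6) = 1.500
  y = (8 - (4)·1.500 - (2)·0.000) / (-7) = -0.286
  z = (-9 - (-3)·1.500 - (-2)·-0.286) / (7) = -0.725
Iteration 2:
  x = (-9 - (-1)·-0.286 - (4)·-0.725) / (-6) = 1.064
  y = (8 - (4)·1.064 - (2)·-0.725) / (-7) = -0.742
  z = (-9 - (-3)·1.064 - (-2)·-0.742) / (7) = -1.042

-0.742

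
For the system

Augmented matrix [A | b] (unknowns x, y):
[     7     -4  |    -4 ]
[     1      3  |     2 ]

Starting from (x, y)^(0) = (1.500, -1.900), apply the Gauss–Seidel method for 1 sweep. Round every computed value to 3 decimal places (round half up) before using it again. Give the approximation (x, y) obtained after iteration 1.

(-1.657, 1.219)

Iteration 1:
  x = (-4 - (-4)·-1.900) / (7) = -1.657
  y = (2 - (1)·-1.657) / (3) = 1.219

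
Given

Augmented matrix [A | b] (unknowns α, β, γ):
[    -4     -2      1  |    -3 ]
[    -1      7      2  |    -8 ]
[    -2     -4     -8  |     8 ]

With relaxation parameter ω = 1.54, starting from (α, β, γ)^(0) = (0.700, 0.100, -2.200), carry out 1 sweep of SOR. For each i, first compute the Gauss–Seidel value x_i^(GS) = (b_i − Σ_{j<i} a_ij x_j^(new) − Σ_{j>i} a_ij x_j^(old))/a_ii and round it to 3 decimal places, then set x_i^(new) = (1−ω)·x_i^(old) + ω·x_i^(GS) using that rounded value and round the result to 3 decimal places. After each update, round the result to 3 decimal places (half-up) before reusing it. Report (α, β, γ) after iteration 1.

(-0.147, -0.878, 0.381)

Iteration 1:
  α: GS value = (-3 - (-2)·0.100 - (1)·-2.200) / (-4) = 0.150;  α ← (1−ω)·0.700 + ω·0.150 = -0.147
  β: GS value = (-8 - (-1)·-0.147 - (2)·-2.200) / (7) = -0.535;  β ← (1−ω)·0.100 + ω·-0.535 = -0.878
  γ: GS value = (8 - (-2)·-0.147 - (-4)·-0.878) / (-8) = -0.524;  γ ← (1−ω)·-2.200 + ω·-0.524 = 0.381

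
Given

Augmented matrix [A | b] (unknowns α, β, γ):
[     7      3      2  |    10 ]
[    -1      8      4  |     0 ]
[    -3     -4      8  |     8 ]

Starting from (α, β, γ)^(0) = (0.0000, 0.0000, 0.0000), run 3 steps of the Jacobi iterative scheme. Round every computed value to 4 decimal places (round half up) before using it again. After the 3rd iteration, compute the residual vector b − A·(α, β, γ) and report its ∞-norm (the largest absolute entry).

Iteration 1:
  α = (10 - (3)·0.0000 - (2)·0.0000) / (7) = 1.4286
  β = (0 - (-1)·0.0000 - (4)·0.0000) / (8) = 0.0000
  γ = (8 - (-3)·0.0000 - (-4)·0.0000) / (8) = 1.0000
Iteration 2:
  α = (10 - (3)·0.0000 - (2)·1.0000) / (7) = 1.1429
  β = (0 - (-1)·1.4286 - (4)·1.0000) / (8) = -0.3214
  γ = (8 - (-3)·1.4286 - (-4)·0.0000) / (8) = 1.5357
Iteration 3:
  α = (10 - (3)·-0.3214 - (2)·1.5357) / (7) = 1.1275
  β = (0 - (-1)·1.1429 - (4)·1.5357) / (8) = -0.6250
  γ = (8 - (-3)·1.1429 - (-4)·-0.3214) / (8) = 1.2679
Residual b − A·x = (1.4467, 1.0559, -1.2607); ∞-norm = 1.4467

1.4467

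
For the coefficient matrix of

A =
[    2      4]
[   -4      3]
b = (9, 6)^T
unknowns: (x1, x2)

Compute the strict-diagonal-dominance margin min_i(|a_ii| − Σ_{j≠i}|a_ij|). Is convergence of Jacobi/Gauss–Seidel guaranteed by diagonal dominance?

-2

row 1: |2| − (4) = -2
row 2: |3| − (4) = -1
minimum over rows = -2 → not strictly diagonally dominant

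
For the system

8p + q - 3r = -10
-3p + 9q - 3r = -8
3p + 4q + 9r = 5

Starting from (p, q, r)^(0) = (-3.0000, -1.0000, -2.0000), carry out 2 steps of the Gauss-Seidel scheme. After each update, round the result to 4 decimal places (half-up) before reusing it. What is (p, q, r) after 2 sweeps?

Iteration 1:
  p = (-10 - (1)·-1.0000 - (-3)·-2.0000) / (8) = -1.8750
  q = (-8 - (-3)·-1.8750 - (-3)·-2.0000) / (9) = -2.1806
  r = (5 - (3)·-1.8750 - (4)·-2.1806) / (9) = 2.1497
Iteration 2:
  p = (-10 - (1)·-2.1806 - (-3)·2.1497) / (8) = -0.1713
  q = (-8 - (-3)·-0.1713 - (-3)·2.1497) / (9) = -0.2294
  r = (5 - (3)·-0.1713 - (4)·-0.2294) / (9) = 0.7146

(-0.1713, -0.2294, 0.7146)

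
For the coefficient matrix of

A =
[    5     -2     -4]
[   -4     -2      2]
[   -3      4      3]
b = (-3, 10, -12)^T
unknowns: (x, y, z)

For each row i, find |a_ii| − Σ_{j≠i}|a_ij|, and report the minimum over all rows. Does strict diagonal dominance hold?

row 1: |5| − (2+4) = -1
row 2: |-2| − (4+2) = -4
row 3: |3| − (3+4) = -4
minimum over rows = -4 → not strictly diagonally dominant

-4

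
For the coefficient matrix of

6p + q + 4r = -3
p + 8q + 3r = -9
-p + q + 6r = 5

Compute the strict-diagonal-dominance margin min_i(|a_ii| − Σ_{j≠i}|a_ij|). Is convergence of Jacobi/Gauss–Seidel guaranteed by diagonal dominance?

1

row 1: |6| − (1+4) = 1
row 2: |8| − (1+3) = 4
row 3: |6| − (1+1) = 4
minimum over rows = 1 → strictly diagonally dominant (convergence guaranteed)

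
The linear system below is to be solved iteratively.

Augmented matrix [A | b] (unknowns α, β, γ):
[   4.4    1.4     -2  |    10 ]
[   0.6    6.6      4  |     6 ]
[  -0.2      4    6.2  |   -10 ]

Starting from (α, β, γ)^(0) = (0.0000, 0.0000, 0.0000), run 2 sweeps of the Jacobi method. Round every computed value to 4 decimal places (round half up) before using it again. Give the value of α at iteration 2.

1.2503

Iteration 1:
  α = (10 - (1.4)·0.0000 - (-2)·0.0000) / (4.4) = 2.2727
  β = (6 - (0.6)·0.0000 - (4)·0.0000) / (6.6) = 0.9091
  γ = (-10 - (-0.2)·0.0000 - (4)·0.0000) / (6.2) = -1.6129
Iteration 2:
  α = (10 - (1.4)·0.9091 - (-2)·-1.6129) / (4.4) = 1.2503
  β = (6 - (0.6)·2.2727 - (4)·-1.6129) / (6.6) = 1.6800
  γ = (-10 - (-0.2)·2.2727 - (4)·0.9091) / (6.2) = -2.1261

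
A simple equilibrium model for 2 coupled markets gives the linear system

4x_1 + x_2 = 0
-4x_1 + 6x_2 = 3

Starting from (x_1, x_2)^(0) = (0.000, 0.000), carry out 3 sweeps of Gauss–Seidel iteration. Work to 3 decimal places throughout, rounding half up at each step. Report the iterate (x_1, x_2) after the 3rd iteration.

Iteration 1:
  x_1 = (0 - (1)·0.000) / (4) = 0.000
  x_2 = (3 - (-4)·0.000) / (6) = 0.500
Iteration 2:
  x_1 = (0 - (1)·0.500) / (4) = -0.125
  x_2 = (3 - (-4)·-0.125) / (6) = 0.417
Iteration 3:
  x_1 = (0 - (1)·0.417) / (4) = -0.104
  x_2 = (3 - (-4)·-0.104) / (6) = 0.431

(-0.104, 0.431)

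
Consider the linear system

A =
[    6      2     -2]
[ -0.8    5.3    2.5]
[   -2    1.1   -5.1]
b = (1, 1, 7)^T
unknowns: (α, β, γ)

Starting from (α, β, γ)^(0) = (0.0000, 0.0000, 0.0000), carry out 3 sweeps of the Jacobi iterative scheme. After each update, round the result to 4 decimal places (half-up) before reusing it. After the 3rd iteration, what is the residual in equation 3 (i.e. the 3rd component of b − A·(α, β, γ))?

-0.3912

Iteration 1:
  α = (1 - (2)·0.0000 - (-2)·0.0000) / (6) = 0.1667
  β = (1 - (-0.8)·0.0000 - (2.5)·0.0000) / (5.3) = 0.1887
  γ = (7 - (-2)·0.0000 - (1.1)·0.0000) / (-5.1) = -1.3725
Iteration 2:
  α = (1 - (2)·0.1887 - (-2)·-1.3725) / (6) = -0.3537
  β = (1 - (-0.8)·0.1667 - (2.5)·-1.3725) / (5.3) = 0.8612
  γ = (7 - (-2)·0.1667 - (1.1)·0.1887) / (-5.1) = -1.3972
Iteration 3:
  α = (1 - (2)·0.8612 - (-2)·-1.3972) / (6) = -0.5861
  β = (1 - (-0.8)·-0.3537 - (2.5)·-1.3972) / (5.3) = 0.7943
  γ = (7 - (-2)·-0.3537 - (1.1)·0.8612) / (-5.1) = -1.0481
Residual b − A·x = (0.8318, -1.0584, -0.3912)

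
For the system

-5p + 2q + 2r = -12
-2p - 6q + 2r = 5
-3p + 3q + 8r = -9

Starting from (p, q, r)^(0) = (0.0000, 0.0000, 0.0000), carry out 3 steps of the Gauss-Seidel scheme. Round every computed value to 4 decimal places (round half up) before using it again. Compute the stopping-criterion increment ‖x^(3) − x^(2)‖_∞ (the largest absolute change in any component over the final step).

0.0988

Iteration 1:
  p = (-12 - (2)·0.0000 - (2)·0.0000) / (-5) = 2.4000
  q = (5 - (-2)·2.4000 - (2)·0.0000) / (-6) = -1.6333
  r = (-9 - (-3)·2.4000 - (3)·-1.6333) / (8) = 0.3875
Iteration 2:
  p = (-12 - (2)·-1.6333 - (2)·0.3875) / (-5) = 1.9017
  q = (5 - (-2)·1.9017 - (2)·0.3875) / (-6) = -1.3381
  r = (-9 - (-3)·1.9017 - (3)·-1.3381) / (8) = 0.0899
Iteration 3:
  p = (-12 - (2)·-1.3381 - (2)·0.0899) / (-5) = 1.9007
  q = (5 - (-2)·1.9007 - (2)·0.0899) / (-6) = -1.4369
  r = (-9 - (-3)·1.9007 - (3)·-1.4369) / (8) = 0.1266
Change: (-0.0010, -0.0988, 0.0367) → max |·| = 0.0988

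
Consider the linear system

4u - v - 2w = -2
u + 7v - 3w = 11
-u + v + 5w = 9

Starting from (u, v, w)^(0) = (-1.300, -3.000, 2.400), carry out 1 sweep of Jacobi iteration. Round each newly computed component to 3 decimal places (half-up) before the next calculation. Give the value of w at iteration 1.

Iteration 1:
  u = (-2 - (-1)·-3.000 - (-2)·2.400) / (4) = -0.050
  v = (11 - (1)·-1.300 - (-3)·2.400) / (7) = 2.786
  w = (9 - (-1)·-1.300 - (1)·-3.000) / (5) = 2.140

2.140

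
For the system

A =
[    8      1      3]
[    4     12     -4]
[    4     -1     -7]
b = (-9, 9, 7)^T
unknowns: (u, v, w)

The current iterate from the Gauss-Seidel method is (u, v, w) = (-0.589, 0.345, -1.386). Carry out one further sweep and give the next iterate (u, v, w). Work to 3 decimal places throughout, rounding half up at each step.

One sweep:
  u = (-9 - (1)·0.345 - (3)·-1.386) / (8) = -0.648
  v = (9 - (4)·-0.648 - (-4)·-1.386) / (12) = 0.504
  w = (7 - (4)·-0.648 - (-1)·0.504) / (-7) = -1.442

(-0.648, 0.504, -1.442)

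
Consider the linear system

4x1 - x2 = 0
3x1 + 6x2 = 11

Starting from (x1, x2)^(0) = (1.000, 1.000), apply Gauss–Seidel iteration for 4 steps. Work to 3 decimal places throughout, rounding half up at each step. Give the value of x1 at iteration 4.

Iteration 1:
  x1 = (0 - (-1)·1.000) / (4) = 0.250
  x2 = (11 - (3)·0.250) / (6) = 1.708
Iteration 2:
  x1 = (0 - (-1)·1.708) / (4) = 0.427
  x2 = (11 - (3)·0.427) / (6) = 1.620
Iteration 3:
  x1 = (0 - (-1)·1.620) / (4) = 0.405
  x2 = (11 - (3)·0.405) / (6) = 1.631
Iteration 4:
  x1 = (0 - (-1)·1.631) / (4) = 0.408
  x2 = (11 - (3)·0.408) / (6) = 1.629

0.408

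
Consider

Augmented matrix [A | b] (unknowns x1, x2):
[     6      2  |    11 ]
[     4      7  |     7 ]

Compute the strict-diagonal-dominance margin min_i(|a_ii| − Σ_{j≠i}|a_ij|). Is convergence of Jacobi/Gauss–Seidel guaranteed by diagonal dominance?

row 1: |6| − (2) = 4
row 2: |7| − (4) = 3
minimum over rows = 3 → strictly diagonally dominant (convergence guaranteed)

3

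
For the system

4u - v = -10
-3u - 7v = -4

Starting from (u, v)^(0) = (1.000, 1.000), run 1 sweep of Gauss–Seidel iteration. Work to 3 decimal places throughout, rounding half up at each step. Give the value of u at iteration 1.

-2.250

Iteration 1:
  u = (-10 - (-1)·1.000) / (4) = -2.250
  v = (-4 - (-3)·-2.250) / (-7) = 1.536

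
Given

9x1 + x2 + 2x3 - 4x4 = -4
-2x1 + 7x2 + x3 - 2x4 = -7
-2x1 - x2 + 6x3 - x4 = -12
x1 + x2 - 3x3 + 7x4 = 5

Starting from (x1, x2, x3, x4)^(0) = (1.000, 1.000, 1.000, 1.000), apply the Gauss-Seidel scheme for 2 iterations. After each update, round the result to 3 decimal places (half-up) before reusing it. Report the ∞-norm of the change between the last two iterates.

Iteration 1:
  x1 = (-4 - (1)·1.000 - (2)·1.000 - (-4)·1.000) / (9) = -0.333
  x2 = (-7 - (-2)·-0.333 - (1)·1.000 - (-2)·1.000) / (7) = -0.952
  x3 = (-12 - (-2)·-0.333 - (-1)·-0.952 - (-1)·1.000) / (6) = -2.103
  x4 = (5 - (1)·-0.333 - (1)·-0.952 - (-3)·-2.103) / (7) = -0.003
Iteration 2:
  x1 = (-4 - (1)·-0.952 - (2)·-2.103 - (-4)·-0.003) / (9) = 0.127
  x2 = (-7 - (-2)·0.127 - (1)·-2.103 - (-2)·-0.003) / (7) = -0.664
  x3 = (-12 - (-2)·0.127 - (-1)·-0.664 - (-1)·-0.003) / (6) = -2.069
  x4 = (5 - (1)·0.127 - (1)·-0.664 - (-3)·-2.069) / (7) = -0.096
Change: (0.460, 0.288, 0.034, -0.093) → max |·| = 0.460

0.460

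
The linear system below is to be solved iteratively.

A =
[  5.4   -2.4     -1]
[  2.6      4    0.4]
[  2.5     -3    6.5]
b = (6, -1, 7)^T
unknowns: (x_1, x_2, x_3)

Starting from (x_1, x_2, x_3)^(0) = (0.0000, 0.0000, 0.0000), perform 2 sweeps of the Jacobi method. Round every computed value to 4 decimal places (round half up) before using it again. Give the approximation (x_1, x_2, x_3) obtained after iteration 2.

Iteration 1:
  x_1 = (6 - (-2.4)·0.0000 - (-1)·0.0000) / (5.4) = 1.1111
  x_2 = (-1 - (2.6)·0.0000 - (0.4)·0.0000) / (4) = -0.2500
  x_3 = (7 - (2.5)·0.0000 - (-3)·0.0000) / (6.5) = 1.0769
Iteration 2:
  x_1 = (6 - (-2.4)·-0.2500 - (-1)·1.0769) / (5.4) = 1.1994
  x_2 = (-1 - (2.6)·1.1111 - (0.4)·1.0769) / (4) = -1.0799
  x_3 = (7 - (2.5)·1.1111 - (-3)·-0.2500) / (6.5) = 0.5342

(1.1994, -1.0799, 0.5342)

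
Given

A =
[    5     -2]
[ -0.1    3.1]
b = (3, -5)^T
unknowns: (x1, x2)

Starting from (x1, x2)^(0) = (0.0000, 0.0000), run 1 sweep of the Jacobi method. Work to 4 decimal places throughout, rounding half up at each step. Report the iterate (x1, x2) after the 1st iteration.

Iteration 1:
  x1 = (3 - (-2)·0.0000) / (5) = 0.6000
  x2 = (-5 - (-0.1)·0.0000) / (3.1) = -1.6129

(0.6000, -1.6129)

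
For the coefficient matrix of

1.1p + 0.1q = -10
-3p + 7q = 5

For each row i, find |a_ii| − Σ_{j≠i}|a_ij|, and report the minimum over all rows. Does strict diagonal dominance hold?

row 1: |1.1| − (0.1) = 1
row 2: |7| − (3) = 4
minimum over rows = 1 → strictly diagonally dominant (convergence guaranteed)

1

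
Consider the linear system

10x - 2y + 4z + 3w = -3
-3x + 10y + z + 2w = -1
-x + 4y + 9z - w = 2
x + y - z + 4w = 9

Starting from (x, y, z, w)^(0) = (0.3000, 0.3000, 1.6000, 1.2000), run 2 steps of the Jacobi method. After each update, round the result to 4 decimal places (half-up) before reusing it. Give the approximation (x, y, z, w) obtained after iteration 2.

(-1.2342, -0.9976, 0.5444, 2.7264)

Iteration 1:
  x = (-3 - (-2)·0.3000 - (4)·1.6000 - (3)·1.2000) / (10) = -1.2400
  y = (-1 - (-3)·0.3000 - (1)·1.6000 - (2)·1.2000) / (10) = -0.4100
  z = (2 - (-1)·0.3000 - (4)·0.3000 - (-1)·1.2000) / (9) = 0.2556
  w = (9 - (1)·0.3000 - (1)·0.3000 - (-1)·1.6000) / (4) = 2.5000
Iteration 2:
  x = (-3 - (-2)·-0.4100 - (4)·0.2556 - (3)·2.5000) / (10) = -1.2342
  y = (-1 - (-3)·-1.2400 - (1)·0.2556 - (2)·2.5000) / (10) = -0.9976
  z = (2 - (-1)·-1.2400 - (4)·-0.4100 - (-1)·2.5000) / (9) = 0.5444
  w = (9 - (1)·-1.2400 - (1)·-0.4100 - (-1)·0.2556) / (4) = 2.7264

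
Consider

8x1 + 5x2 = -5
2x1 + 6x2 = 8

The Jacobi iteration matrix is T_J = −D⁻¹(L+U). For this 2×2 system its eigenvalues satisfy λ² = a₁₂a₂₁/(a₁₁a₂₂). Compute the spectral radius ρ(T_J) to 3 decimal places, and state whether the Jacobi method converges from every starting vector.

0.456

a₁₂a₂₁/(a₁₁a₂₂) = (5)·(2) / ((8)·(6)) = 0.208333
ρ = √|0.208333| = √0.208333 = 0.456
ρ < 1, so Jacobi converges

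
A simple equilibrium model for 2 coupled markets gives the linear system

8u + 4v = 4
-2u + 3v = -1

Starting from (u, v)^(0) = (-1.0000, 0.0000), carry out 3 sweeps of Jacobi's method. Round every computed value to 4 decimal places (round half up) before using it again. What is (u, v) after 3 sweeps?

(0.5000, 0.3333)

Iteration 1:
  u = (4 - (4)·0.0000) / (8) = 0.5000
  v = (-1 - (-2)·-1.0000) / (3) = -1.0000
Iteration 2:
  u = (4 - (4)·-1.0000) / (8) = 1.0000
  v = (-1 - (-2)·0.5000) / (3) = 0.0000
Iteration 3:
  u = (4 - (4)·0.0000) / (8) = 0.5000
  v = (-1 - (-2)·1.0000) / (3) = 0.3333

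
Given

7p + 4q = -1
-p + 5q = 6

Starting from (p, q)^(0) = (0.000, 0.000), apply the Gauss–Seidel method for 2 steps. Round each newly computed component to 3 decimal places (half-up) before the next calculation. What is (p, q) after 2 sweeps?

(-0.812, 1.038)

Iteration 1:
  p = (-1 - (4)·0.000) / (7) = -0.143
  q = (6 - (-1)·-0.143) / (5) = 1.171
Iteration 2:
  p = (-1 - (4)·1.171) / (7) = -0.812
  q = (6 - (-1)·-0.812) / (5) = 1.038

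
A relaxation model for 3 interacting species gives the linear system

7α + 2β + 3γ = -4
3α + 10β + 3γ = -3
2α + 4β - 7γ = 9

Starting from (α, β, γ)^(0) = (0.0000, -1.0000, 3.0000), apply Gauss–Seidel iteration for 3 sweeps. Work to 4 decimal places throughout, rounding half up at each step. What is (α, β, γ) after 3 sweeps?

(-0.1831, 0.0623, -1.3024)

Iteration 1:
  α = (-4 - (2)·-1.0000 - (3)·3.0000) / (7) = -1.5714
  β = (-3 - (3)·-1.5714 - (3)·3.0000) / (10) = -0.7286
  γ = (9 - (2)·-1.5714 - (4)·-0.7286) / (-7) = -2.1510
Iteration 2:
  α = (-4 - (2)·-0.7286 - (3)·-2.1510) / (7) = 0.5586
  β = (-3 - (3)·0.5586 - (3)·-2.1510) / (10) = 0.1777
  γ = (9 - (2)·0.5586 - (4)·0.1777) / (-7) = -1.0246
Iteration 3:
  α = (-4 - (2)·0.1777 - (3)·-1.0246) / (7) = -0.1831
  β = (-3 - (3)·-0.1831 - (3)·-1.0246) / (10) = 0.0623
  γ = (9 - (2)·-0.1831 - (4)·0.0623) / (-7) = -1.3024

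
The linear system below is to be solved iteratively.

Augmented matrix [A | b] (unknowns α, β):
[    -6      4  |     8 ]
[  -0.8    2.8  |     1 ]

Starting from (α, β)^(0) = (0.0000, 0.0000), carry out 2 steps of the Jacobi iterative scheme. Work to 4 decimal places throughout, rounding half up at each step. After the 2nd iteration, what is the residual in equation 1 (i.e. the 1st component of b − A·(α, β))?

1.5234

Iteration 1:
  α = (8 - (4)·0.0000) / (-6) = -1.3333
  β = (1 - (-0.8)·0.0000) / (2.8) = 0.3571
Iteration 2:
  α = (8 - (4)·0.3571) / (-6) = -1.0953
  β = (1 - (-0.8)·-1.3333) / (2.8) = -0.0238
Residual b − A·x = (1.5234, 0.1904)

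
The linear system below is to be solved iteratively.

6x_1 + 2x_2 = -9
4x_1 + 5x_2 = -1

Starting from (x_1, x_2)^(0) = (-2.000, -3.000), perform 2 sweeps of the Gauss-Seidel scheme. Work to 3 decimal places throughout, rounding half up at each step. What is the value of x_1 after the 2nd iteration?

Iteration 1:
  x_1 = (-9 - (2)·-3.000) / (6) = -0.500
  x_2 = (-1 - (4)·-0.500) / (5) = 0.200
Iteration 2:
  x_1 = (-9 - (2)·0.200) / (6) = -1.567
  x_2 = (-1 - (4)·-1.567) / (5) = 1.054

-1.567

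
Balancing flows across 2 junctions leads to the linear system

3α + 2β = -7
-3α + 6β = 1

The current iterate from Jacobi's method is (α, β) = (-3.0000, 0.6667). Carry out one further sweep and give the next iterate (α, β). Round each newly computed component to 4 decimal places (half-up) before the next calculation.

One sweep:
  α = (-7 - (2)·0.6667) / (3) = -2.7778
  β = (1 - (-3)·-3.0000) / (6) = -1.3333

(-2.7778, -1.3333)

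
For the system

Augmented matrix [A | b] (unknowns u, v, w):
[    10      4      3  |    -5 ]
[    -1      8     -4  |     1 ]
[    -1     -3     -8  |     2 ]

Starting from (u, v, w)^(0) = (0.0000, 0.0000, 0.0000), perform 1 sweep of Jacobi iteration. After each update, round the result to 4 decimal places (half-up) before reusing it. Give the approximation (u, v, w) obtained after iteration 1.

(-0.5000, 0.1250, -0.2500)

Iteration 1:
  u = (-5 - (4)·0.0000 - (3)·0.0000) / (10) = -0.5000
  v = (1 - (-1)·0.0000 - (-4)·0.0000) / (8) = 0.1250
  w = (2 - (-1)·0.0000 - (-3)·0.0000) / (-8) = -0.2500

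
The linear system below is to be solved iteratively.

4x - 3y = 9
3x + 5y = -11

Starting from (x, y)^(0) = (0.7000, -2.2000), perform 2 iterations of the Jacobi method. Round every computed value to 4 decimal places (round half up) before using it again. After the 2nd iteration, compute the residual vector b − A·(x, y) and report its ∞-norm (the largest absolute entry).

Iteration 1:
  x = (9 - (-3)·-2.2000) / (4) = 0.6000
  y = (-11 - (3)·0.7000) / (5) = -2.6200
Iteration 2:
  x = (9 - (-3)·-2.6200) / (4) = 0.2850
  y = (-11 - (3)·0.6000) / (5) = -2.5600
Residual b − A·x = (0.1800, 0.9450); ∞-norm = 0.9450

0.9450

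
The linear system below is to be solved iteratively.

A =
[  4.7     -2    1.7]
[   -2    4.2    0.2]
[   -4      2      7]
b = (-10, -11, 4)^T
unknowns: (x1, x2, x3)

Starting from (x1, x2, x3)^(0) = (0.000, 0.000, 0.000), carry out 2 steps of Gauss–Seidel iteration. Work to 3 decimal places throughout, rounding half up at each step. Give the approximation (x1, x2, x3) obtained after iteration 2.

Iteration 1:
  x1 = (-10 - (-2)·0.000 - (1.7)·0.000) / (4.7) = -2.128
  x2 = (-11 - (-2)·-2.128 - (0.2)·0.000) / (4.2) = -3.632
  x3 = (4 - (-4)·-2.128 - (2)·-3.632) / (7) = 0.393
Iteration 2:
  x1 = (-10 - (-2)·-3.632 - (1.7)·0.393) / (4.7) = -3.815
  x2 = (-11 - (-2)·-3.815 - (0.2)·0.393) / (4.2) = -4.454
  x3 = (4 - (-4)·-3.815 - (2)·-4.454) / (7) = -0.336

(-3.815, -4.454, -0.336)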